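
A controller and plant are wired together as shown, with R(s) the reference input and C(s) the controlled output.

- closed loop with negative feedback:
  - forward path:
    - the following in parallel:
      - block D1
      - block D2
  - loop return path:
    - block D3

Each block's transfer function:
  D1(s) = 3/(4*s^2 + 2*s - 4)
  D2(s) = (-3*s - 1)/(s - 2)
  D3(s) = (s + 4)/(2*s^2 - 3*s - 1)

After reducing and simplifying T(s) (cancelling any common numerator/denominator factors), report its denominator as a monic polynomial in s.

Step 1 - parallel reduction of D1, D2: (-12*s^3 - 10*s^2 + 13*s - 2)/(4*s^3 - 6*s^2 - 8*s + 8)
Step 2 - reduce the feedback loop with forward (D1+D2) and return D3: (-24*s^5 + 16*s^4 + 68*s^3 - 33*s^2 - 7*s + 2)/(8*s^5 - 36*s^4 - 60*s^3 + 19*s^2 + 34*s - 16)
T(s) is the step-2 result (common factors already cancelled). Leading coefficient of the denominator: 8. Divide through by 8 for the monic polynomial.

Answer: s^5 - 9*s^4/2 - 15*s^3/2 + 19*s^2/8 + 17*s/4 - 2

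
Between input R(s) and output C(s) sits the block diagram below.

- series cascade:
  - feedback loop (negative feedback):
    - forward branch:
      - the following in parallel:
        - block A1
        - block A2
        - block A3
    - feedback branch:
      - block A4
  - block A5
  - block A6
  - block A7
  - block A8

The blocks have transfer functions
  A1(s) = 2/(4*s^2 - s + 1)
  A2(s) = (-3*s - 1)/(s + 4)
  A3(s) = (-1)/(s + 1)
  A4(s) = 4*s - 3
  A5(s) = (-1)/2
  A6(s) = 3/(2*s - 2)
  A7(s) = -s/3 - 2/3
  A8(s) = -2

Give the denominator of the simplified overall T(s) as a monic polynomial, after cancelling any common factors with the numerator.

Reducing step by step:

Step 1. reduce the parallel group A1, A2, A3, giving (-12*s^4 - 17*s^3 - 16*s^2 + 10*s + 3)/(4*s^4 + 19*s^3 + 12*s^2 + s + 4)
Step 2. feedback reduction of (A1+A2+A3), A4, giving (12*s^4 + 17*s^3 + 16*s^2 - 10*s - 3)/(48*s^5 + 28*s^4 - 6*s^3 - 100*s^2 + 17*s + 5)
Step 3. combine [(A1+A2+A3)/(1+(A1+A2+A3)*A4)], A5, A6, A7, A8 in series, giving (-12*s^5 - 41*s^4 - 50*s^3 - 22*s^2 + 23*s + 6)/(96*s^6 - 40*s^5 - 68*s^4 - 188*s^3 + 234*s^2 - 24*s - 10)
No further cancellation is possible in the step-3 result, so that is T(s). Its denominator becomes monic after dividing by the leading coefficient 96.

Answer: s^6 - 5*s^5/12 - 17*s^4/24 - 47*s^3/24 + 39*s^2/16 - s/4 - 5/48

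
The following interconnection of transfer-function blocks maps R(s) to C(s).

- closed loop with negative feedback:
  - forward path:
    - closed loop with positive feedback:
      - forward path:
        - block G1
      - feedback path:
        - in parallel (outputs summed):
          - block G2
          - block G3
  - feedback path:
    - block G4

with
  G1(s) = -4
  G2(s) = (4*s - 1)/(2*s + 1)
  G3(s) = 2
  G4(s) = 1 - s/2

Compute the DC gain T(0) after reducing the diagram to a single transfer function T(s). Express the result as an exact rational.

First reduce the diagram to T(s).

(1) combine G2, G3 in parallel, giving (8*s + 1)/(2*s + 1)
(2) collapse the loop (G1 forward, (G2+G3) return), giving (-8*s - 4)/(34*s + 5)
(3) apply the feedback formula to [G1/(1-G1*(G2+G3))], G4, giving (-8*s - 4)/(4*s^2 + 28*s + 1)
The step-3 result is T(s). Setting s = 0: T(0) = -4/1 = -4.

Answer: -4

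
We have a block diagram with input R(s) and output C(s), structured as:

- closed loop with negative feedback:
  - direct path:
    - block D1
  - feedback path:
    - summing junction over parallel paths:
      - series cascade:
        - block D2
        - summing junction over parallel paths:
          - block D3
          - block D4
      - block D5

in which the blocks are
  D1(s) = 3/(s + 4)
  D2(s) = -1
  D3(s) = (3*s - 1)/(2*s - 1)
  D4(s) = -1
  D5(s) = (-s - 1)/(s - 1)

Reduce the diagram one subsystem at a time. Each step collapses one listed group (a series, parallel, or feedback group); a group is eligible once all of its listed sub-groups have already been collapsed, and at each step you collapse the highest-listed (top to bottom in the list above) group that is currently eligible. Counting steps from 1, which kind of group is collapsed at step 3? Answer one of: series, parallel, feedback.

Answer: parallel

Working:
Step 1. add D3, D4 (parallel)
Step 2. cascade D2, (D3+D4)
Step 3. add (D2*(D3+D4)), D5 (parallel)
Step 4. feedback reduction of D1, ((D2*(D3+D4))+D5)
So the answer for step 3 is parallel.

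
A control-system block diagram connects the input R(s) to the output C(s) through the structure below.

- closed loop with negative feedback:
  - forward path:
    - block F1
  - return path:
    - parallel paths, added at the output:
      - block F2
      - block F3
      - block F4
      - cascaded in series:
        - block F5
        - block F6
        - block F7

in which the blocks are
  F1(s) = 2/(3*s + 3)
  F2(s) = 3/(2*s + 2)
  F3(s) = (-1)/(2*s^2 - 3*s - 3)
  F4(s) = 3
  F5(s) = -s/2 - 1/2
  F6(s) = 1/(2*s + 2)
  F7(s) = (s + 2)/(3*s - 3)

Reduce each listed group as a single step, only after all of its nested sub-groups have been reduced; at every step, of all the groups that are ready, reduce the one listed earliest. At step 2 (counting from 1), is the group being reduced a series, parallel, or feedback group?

Step 1. series reduction of F5, F6, F7
Step 2. sum the parallel branches F2, F3, F4, (F5*F6*F7)
Step 3. collapse the loop (F1 forward, (F2+F3+F4+(F5*F6*F7)) return)
Step 2: parallel.

Therefore the answer is parallel.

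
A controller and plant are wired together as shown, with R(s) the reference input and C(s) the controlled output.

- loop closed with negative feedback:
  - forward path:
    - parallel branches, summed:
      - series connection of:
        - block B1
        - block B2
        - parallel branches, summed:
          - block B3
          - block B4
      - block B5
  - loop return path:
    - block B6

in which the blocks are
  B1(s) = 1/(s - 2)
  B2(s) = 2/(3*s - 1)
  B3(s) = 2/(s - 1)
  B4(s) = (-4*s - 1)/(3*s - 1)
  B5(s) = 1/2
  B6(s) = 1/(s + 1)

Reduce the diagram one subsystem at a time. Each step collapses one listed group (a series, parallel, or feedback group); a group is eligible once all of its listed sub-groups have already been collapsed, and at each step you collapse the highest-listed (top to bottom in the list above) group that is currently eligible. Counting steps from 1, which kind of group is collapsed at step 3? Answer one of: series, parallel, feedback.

Step 1 - add B3, B4 (parallel)
Step 2 - cascade B1, B2, (B3+B4)
Step 3 - parallel reduction of (B1*B2*(B3+B4)), B5
Step 4 - reduce the feedback loop with forward ((B1*B2*(B3+B4))+B5) and return B6
So the answer for step 3 is parallel.

Answer: parallel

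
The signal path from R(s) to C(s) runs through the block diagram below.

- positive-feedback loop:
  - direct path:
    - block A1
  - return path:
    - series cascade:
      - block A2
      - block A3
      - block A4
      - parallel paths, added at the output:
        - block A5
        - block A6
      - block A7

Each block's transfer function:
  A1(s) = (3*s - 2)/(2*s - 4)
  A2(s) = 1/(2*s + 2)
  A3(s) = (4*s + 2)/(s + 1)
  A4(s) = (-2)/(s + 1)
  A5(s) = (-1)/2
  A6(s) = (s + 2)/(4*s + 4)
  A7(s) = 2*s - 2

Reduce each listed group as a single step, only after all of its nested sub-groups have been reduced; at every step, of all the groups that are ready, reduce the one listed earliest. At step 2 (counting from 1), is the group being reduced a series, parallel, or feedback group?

Answer: series

Working:
Step 1 - add A5, A6 (parallel)
Step 2 - reduce the series chain A2, A3, A4, (A5+A6), A7
Step 3 - close the feedback loop around A1, (A2*A3*A4*(A5+A6)*A7)
Step 2 collapses a series group.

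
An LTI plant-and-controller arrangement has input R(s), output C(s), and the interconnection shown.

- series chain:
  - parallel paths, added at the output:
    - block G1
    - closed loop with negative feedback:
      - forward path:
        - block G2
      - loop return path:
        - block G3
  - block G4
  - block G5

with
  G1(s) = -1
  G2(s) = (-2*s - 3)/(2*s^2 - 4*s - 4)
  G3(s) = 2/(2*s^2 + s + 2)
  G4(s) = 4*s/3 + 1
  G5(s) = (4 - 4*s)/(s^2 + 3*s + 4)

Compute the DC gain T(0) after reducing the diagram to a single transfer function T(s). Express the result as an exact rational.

1. apply the feedback formula to G2, G3 = (-4*s^3 - 8*s^2 - 7*s - 6)/(4*s^4 - 6*s^3 - 8*s^2 - 16*s - 14)
2. sum the parallel branches G1, [G2/(1+G2*G3)] = (-4*s^4 + 2*s^3 + 9*s + 8)/(4*s^4 - 6*s^3 - 8*s^2 - 16*s - 14)
3. cascade (G1+[G2/(1+G2*G3)]), G4, G5 = (32*s^6 - 24*s^5 - 20*s^4 - 60*s^3 - 46*s^2 + 70*s + 48)/(6*s^6 + 9*s^5 - 15*s^4 - 96*s^3 - 141*s^2 - 159*s - 84)
DC gain: substitute s = 0 into T(s) from step 3: T(0) = 48/(-84) = -4/7.

Therefore the answer is -4/7.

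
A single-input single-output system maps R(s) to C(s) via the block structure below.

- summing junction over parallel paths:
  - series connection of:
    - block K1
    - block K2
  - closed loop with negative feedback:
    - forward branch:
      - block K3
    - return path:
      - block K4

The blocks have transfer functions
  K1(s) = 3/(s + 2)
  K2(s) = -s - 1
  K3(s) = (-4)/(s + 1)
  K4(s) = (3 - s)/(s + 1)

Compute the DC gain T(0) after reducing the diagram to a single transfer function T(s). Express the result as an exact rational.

Reducing step by step:

Step 1: cascade K1, K2 = (-3*s - 3)/(s + 2)
Step 2: collapse the loop (K3 forward, K4 return) = (-4*s - 4)/(s^2 + 6*s - 11)
Step 3: reduce the parallel group (K1*K2), [K3/(1+K3*K4)] = (-3*s^3 - 25*s^2 + 3*s + 25)/(s^3 + 8*s^2 + s - 22)
Step 3 gives the overall T(s). Then T(0) = 25/(-22) = -25/22.

Answer: -25/22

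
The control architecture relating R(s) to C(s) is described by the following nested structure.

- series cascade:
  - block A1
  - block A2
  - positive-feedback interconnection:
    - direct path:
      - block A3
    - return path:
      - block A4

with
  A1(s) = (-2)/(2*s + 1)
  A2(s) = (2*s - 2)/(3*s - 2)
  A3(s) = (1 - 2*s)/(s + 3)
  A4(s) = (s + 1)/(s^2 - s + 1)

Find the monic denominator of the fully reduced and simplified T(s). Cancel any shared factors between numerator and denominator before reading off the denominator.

Step 1. collapse the loop (A3 forward, A4 return) -> (-2*s^3 + 3*s^2 - 3*s + 1)/(s^3 + 4*s^2 - s + 2)
Step 2. cascade A1, A2, [A3/(1-A3*A4)] -> (8*s^4 - 20*s^3 + 24*s^2 - 16*s + 4)/(6*s^5 + 23*s^4 - 12*s^3 + 5*s^2 - 4)
T(s) is the step-2 result (common factors already cancelled). Leading coefficient of the denominator: 6. Divide through by 6 for the monic polynomial.

Hence the answer: s^5 + 23*s^4/6 - 2*s^3 + 5*s^2/6 - 2/3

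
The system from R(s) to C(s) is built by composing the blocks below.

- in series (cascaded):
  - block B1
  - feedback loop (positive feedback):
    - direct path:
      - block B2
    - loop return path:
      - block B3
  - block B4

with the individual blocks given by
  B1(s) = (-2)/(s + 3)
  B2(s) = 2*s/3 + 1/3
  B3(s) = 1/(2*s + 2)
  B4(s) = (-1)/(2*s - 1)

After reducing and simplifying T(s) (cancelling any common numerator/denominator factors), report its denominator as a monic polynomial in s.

Answer: s^3 + 15*s^2/4 + 13*s/8 - 15/8

Working:
[1] close the feedback loop around B2, B3 -> (4*s^2 + 6*s + 2)/(4*s + 5)
[2] combine B1, [B2/(1-B2*B3)], B4 in series -> (8*s^2 + 12*s + 4)/(8*s^3 + 30*s^2 + 13*s - 15)
No further cancellation is possible in the step-2 result, so that is T(s). Its denominator becomes monic after dividing by the leading coefficient 8.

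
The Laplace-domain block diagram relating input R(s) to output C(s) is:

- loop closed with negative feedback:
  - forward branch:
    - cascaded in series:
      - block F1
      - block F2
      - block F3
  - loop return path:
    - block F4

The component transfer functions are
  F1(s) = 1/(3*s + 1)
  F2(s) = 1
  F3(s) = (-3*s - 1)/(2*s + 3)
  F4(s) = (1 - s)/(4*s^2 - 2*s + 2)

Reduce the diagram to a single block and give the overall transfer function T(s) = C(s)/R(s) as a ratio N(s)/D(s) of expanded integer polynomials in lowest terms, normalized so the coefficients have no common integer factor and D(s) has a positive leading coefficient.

Answer: (-4*s^2 + 2*s - 2)/(8*s^3 + 8*s^2 - s + 5)

Working:
(1) combine F1, F2, F3 in series gives (-1)/(2*s + 3)
(2) apply the feedback formula to (F1*F2*F3), F4 - this is the overall T(s), already in the required normalized form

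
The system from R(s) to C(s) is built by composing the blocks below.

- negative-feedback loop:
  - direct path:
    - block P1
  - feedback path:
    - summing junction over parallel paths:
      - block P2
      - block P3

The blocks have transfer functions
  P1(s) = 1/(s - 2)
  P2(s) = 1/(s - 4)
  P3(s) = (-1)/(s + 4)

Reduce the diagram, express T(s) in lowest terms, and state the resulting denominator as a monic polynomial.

First reduce the diagram to T(s).

(1) sum the parallel branches P2, P3 = 8/(s^2 - 16)
(2) reduce the feedback loop with forward P1 and return (P2+P3) = (s^2 - 16)/(s^3 - 2*s^2 - 16*s + 40)
Step 2 gives the fully reduced T(s), with no common factor left to cancel. The denominator is already monic (leading coefficient 1).

Answer: s^3 - 2*s^2 - 16*s + 40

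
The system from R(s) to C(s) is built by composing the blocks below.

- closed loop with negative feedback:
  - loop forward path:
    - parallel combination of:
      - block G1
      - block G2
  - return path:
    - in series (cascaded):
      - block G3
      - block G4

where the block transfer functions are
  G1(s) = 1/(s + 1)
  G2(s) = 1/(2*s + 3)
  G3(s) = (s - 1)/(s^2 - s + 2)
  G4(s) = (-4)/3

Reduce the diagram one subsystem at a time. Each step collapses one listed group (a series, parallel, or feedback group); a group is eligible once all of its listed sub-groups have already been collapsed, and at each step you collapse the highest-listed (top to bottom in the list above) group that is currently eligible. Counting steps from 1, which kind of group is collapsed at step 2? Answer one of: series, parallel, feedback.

Step 1 - sum the parallel branches G1, G2
Step 2 - combine G3, G4 in series
Step 3 - feedback reduction of (G1+G2), (G3*G4)
At step 2 the group reduced is series.

Answer: series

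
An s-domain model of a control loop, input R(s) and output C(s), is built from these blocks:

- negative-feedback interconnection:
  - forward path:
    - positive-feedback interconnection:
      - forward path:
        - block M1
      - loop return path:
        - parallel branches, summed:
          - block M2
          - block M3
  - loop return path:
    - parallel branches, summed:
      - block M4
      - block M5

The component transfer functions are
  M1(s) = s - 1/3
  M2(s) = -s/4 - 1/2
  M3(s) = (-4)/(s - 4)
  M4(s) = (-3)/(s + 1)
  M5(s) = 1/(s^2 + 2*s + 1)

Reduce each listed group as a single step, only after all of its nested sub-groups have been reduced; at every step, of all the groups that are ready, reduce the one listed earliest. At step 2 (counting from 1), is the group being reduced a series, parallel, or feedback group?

The answer is feedback.

Reasoning:
[1] parallel reduction of M2, M3
[2] feedback reduction of M1, (M2+M3)
[3] add M4, M5 (parallel)
[4] reduce the feedback loop with forward [M1/(1-M1*(M2+M3))] and return (M4+M5)
Step 2: feedback.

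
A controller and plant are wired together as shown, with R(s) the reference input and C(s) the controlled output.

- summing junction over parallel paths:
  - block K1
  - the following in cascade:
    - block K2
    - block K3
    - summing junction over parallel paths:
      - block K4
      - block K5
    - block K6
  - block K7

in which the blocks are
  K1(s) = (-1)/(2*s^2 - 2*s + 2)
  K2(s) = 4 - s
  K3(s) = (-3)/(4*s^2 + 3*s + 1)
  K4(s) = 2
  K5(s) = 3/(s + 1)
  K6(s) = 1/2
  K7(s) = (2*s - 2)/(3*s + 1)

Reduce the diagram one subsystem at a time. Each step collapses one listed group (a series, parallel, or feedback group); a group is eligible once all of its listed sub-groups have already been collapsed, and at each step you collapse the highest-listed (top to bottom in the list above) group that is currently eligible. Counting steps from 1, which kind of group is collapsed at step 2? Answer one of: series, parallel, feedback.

Reducing step by step:

[1] add K4, K5 (parallel)
[2] reduce the series chain K2, K3, (K4+K5), K6
[3] parallel reduction of K1, (K2*K3*(K4+K5)*K6), K7
The group at step 2 is a series group.

Answer: series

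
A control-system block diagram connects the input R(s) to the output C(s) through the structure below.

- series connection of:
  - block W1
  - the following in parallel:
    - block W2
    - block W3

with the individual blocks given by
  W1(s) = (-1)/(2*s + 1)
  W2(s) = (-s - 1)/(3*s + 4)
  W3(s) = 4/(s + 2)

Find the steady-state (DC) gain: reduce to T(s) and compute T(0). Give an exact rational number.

Step 1. parallel reduction of W2, W3, giving (-s^2 + 9*s + 14)/(3*s^2 + 10*s + 8)
Step 2. series reduction of W1, (W2+W3), giving (s^2 - 9*s - 14)/(6*s^3 + 23*s^2 + 26*s + 8)
The step-2 result is T(s). Setting s = 0: T(0) = -14/8 = -7/4.

Final answer: -7/4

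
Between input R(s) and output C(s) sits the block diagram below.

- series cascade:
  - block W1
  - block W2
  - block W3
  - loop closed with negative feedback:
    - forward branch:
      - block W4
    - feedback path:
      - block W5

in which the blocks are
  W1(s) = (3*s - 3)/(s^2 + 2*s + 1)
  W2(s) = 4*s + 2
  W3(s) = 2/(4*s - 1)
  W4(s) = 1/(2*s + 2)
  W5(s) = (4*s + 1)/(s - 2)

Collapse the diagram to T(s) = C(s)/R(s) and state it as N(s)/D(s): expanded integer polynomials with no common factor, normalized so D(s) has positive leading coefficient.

Answer: (24*s^3 - 60*s^2 + 12*s + 24)/(8*s^5 + 22*s^4 + 6*s^3 - 19*s^2 - 8*s + 3)

Working:
Step 1. reduce the feedback loop with forward W4 and return W5: (s - 2)/(2*s^2 + 2*s - 3)
Step 2. cascade W1, W2, W3, [W4/(1+W4*W5)]: this yields T(s), and no further normalization is needed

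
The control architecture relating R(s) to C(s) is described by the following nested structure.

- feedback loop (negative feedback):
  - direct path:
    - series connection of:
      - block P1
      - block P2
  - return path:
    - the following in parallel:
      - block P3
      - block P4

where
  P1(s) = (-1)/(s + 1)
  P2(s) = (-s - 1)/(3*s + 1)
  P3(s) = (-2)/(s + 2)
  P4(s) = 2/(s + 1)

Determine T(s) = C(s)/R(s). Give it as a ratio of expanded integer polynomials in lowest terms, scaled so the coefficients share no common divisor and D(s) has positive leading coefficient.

Answer: (s^2 + 3*s + 2)/(3*s^3 + 10*s^2 + 9*s + 4)

Working:
(1) multiply P1, P2 (series); result 1/(3*s + 1)
(2) reduce the parallel group P3, P4; result 2/(s^2 + 3*s + 2)
(3) close the feedback loop around (P1*P2), (P3+P4), giving the overall T(s)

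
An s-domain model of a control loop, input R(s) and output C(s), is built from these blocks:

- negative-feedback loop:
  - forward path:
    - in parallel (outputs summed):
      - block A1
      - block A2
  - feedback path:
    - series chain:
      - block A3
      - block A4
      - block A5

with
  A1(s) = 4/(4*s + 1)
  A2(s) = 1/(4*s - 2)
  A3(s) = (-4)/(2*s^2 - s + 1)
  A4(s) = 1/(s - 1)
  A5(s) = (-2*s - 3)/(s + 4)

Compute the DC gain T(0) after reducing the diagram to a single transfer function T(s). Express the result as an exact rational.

The answer is -7/19.

Reasoning:
Step 1 - add A1, A2 (parallel) -> (20*s - 7)/(16*s^2 - 4*s - 2)
Step 2 - cascade A3, A4, A5 -> (8*s + 12)/(2*s^4 + 5*s^3 - 10*s^2 + 7*s - 4)
Step 3 - apply the feedback formula to (A1+A2), (A3*A4*A5) -> (40*s^5 + 86*s^4 - 235*s^3 + 210*s^2 - 129*s + 28)/(32*s^6 + 72*s^5 - 184*s^4 + 142*s^3 + 88*s^2 + 186*s - 76)
Evaluating the step-3 result (the overall T(s)) at s = 0 gives T(0) = 28/(-76) = -7/19.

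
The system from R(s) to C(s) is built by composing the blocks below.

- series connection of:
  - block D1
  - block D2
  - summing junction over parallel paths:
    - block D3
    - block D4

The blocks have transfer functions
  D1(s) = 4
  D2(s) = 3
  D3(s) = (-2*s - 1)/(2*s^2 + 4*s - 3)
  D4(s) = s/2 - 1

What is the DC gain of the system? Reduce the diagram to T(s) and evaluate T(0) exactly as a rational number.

1. reduce the parallel group D3, D4 = (2*s^3 - 15*s + 4)/(4*s^2 + 8*s - 6)
2. multiply D1, D2, (D3+D4) (series) = (12*s^3 - 90*s + 24)/(2*s^2 + 4*s - 3)
The step-2 result is T(s). Setting s = 0: T(0) = 24/(-3) = -8.

Final answer: -8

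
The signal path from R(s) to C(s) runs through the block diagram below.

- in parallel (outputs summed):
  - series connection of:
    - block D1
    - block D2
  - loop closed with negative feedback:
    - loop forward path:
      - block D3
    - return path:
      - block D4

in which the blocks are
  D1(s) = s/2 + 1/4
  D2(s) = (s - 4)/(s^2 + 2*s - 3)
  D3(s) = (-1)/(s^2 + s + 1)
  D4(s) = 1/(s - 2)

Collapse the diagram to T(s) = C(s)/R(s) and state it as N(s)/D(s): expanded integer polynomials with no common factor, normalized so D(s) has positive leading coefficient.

Step 1: reduce the series chain D1, D2 gives (2*s^2 - 7*s - 4)/(4*s^2 + 8*s - 12)
Step 2: apply the feedback formula to D3, D4 gives (2 - s)/(s^3 - s^2 - s - 3)
Step 3: reduce the parallel group (D1*D2), [D3/(1+D3*D4)], which is the overall transfer function T(s) = C(s)/R(s) in lowest terms

Final answer: (2*s^5 - 9*s^4 - 3*s^3 + 5*s^2 + 53*s - 12)/(4*s^5 + 4*s^4 - 24*s^3 - 8*s^2 - 12*s + 36)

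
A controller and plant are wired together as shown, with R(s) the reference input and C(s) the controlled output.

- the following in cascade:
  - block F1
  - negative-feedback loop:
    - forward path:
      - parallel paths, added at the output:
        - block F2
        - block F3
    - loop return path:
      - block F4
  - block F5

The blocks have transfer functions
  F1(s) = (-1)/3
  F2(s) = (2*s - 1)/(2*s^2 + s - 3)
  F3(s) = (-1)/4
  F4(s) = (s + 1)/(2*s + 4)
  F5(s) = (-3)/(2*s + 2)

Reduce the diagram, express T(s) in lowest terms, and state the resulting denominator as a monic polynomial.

Step 1: add F2, F3 (parallel): (-2*s^2 + 7*s - 1)/(8*s^2 + 4*s - 12)
Step 2: reduce the feedback loop with forward (F2+F3) and return F4: (-4*s^3 + 6*s^2 + 26*s - 4)/(14*s^3 + 45*s^2 - 2*s - 49)
Step 3: combine F1, [(F2+F3)/(1+(F2+F3)*F4)], F5 in series: (-2*s^3 + 3*s^2 + 13*s - 2)/(14*s^4 + 59*s^3 + 43*s^2 - 51*s - 49)
The result of step 3 is T(s) in lowest terms. Its denominator has leading coefficient 14; dividing the denominator through by 14 makes it monic.

Answer: s^4 + 59*s^3/14 + 43*s^2/14 - 51*s/14 - 7/2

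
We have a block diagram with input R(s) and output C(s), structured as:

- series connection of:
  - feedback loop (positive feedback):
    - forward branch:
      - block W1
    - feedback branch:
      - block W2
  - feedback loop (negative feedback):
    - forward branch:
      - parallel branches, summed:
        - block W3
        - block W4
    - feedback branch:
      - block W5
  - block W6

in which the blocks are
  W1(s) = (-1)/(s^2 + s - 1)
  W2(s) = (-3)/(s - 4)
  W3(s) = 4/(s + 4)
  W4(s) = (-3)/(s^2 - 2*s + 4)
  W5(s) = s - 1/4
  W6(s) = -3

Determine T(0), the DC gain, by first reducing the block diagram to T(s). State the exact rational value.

Step 1. reduce the feedback loop with forward W1 and return W2, giving (4 - s)/(s^3 - 3*s^2 - 5*s + 1)
Step 2. sum the parallel branches W3, W4, giving (4*s^2 - 11*s + 4)/(s^3 + 2*s^2 - 4*s + 16)
Step 3. reduce the feedback loop with forward (W3+W4) and return W5, giving (16*s^2 - 44*s + 16)/(20*s^3 - 40*s^2 + 11*s + 60)
Step 4. series reduction of [W1/(1-W1*W2)], [(W3+W4)/(1+(W3+W4)*W5)], W6, giving (48*s^3 - 324*s^2 + 576*s - 192)/(20*s^6 - 100*s^5 + 31*s^4 + 247*s^3 - 275*s^2 - 289*s + 60)
The step-4 result is T(s). Setting s = 0: T(0) = -192/60 = -16/5.

Answer: -16/5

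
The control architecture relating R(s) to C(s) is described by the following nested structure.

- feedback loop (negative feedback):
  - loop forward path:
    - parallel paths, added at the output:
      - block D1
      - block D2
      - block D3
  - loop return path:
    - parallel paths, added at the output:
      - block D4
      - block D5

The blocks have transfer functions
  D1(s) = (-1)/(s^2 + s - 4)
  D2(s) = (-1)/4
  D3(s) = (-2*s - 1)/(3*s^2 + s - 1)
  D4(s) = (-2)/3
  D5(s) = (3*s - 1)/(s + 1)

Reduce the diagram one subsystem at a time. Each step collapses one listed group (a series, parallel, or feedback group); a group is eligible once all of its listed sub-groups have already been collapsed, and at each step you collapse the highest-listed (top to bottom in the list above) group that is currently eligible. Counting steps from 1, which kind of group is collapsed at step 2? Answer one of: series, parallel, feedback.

Step 1. parallel reduction of D1, D2, D3
Step 2. reduce the parallel group D4, D5
Step 3. reduce the feedback loop with forward (D1+D2+D3) and return (D4+D5)
Step 2 collapses a parallel group.

Answer: parallel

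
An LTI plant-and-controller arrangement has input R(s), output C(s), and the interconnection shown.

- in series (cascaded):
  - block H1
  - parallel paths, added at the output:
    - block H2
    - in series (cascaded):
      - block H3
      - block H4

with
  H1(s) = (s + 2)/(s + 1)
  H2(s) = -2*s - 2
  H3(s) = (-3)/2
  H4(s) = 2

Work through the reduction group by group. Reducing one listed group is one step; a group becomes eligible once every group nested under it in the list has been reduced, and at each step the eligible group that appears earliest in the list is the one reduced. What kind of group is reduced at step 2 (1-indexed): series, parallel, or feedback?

The answer is parallel.

Reasoning:
1. reduce the series chain H3, H4
2. parallel reduction of H2, (H3*H4)
3. combine H1, (H2+(H3*H4)) in series
The group at step 2 is a parallel group.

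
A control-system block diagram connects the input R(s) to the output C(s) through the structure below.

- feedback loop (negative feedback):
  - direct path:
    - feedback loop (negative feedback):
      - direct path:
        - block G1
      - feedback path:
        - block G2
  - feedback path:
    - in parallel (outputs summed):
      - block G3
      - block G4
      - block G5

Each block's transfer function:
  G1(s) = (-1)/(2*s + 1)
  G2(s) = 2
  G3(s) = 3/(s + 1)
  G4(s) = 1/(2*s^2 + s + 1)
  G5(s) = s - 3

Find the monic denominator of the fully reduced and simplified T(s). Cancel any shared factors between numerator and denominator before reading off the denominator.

The answer is s^4 + 7*s^3/2 + s^2 + s/2 - 1.

Reasoning:
Step 1. close the feedback loop around G1, G2, giving (-1)/(2*s - 1)
Step 2. add G3, G4, G5 (parallel), giving (2*s^4 - 3*s^3 - s^2 - s + 1)/(2*s^3 + 3*s^2 + 2*s + 1)
Step 3. collapse the loop ([G1/(1+G1*G2)] forward, (G3+G4+G5) return), giving (-2*s^3 - 3*s^2 - 2*s - 1)/(2*s^4 + 7*s^3 + 2*s^2 + s - 2)
T(s) is the step-3 result (common factors already cancelled). Leading coefficient of the denominator: 2. Divide through by 2 for the monic polynomial.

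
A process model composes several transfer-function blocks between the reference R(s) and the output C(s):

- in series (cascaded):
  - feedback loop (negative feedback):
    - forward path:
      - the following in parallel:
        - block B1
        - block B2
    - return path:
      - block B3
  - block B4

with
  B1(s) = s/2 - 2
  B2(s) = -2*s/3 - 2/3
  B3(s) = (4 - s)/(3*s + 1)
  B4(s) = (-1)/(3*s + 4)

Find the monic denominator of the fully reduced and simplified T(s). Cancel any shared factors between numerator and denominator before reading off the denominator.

First reduce the diagram to T(s).

1. add B1, B2 (parallel): -s/6 - 8/3
2. close the feedback loop around (B1+B2), B3: (-3*s^2 - 49*s - 16)/(s^2 + 30*s - 58)
3. combine [(B1+B2)/(1+(B1+B2)*B3)], B4 in series: (3*s^2 + 49*s + 16)/(3*s^3 + 94*s^2 - 54*s - 232)
Step 3 gives the fully reduced T(s), with no common factor left to cancel. The denominator's leading coefficient is 3, so divide each of its coefficients by 3 to get the monic form.

Answer: s^3 + 94*s^2/3 - 18*s - 232/3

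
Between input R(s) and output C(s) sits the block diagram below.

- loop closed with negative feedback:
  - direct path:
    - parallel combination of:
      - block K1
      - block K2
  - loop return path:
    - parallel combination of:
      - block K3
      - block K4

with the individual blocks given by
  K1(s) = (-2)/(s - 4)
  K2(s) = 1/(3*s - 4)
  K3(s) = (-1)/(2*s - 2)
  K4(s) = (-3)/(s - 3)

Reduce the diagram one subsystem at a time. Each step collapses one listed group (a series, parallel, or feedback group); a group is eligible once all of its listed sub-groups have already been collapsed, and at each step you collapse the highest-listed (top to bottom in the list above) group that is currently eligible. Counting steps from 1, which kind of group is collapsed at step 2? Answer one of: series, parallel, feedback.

Answer: parallel

Working:
Step 1. combine K1, K2 in parallel
Step 2. combine K3, K4 in parallel
Step 3. apply the feedback formula to (K1+K2), (K3+K4)
Step 2 collapses a parallel group.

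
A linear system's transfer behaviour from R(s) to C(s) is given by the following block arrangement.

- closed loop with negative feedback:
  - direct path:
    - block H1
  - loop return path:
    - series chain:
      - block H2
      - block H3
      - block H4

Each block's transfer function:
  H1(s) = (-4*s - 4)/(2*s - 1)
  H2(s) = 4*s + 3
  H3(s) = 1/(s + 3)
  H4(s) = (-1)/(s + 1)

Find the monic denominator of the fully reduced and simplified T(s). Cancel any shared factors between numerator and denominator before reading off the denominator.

Answer: s^2 + 21*s/2 + 9/2

Working:
Step 1 - reduce the series chain H2, H3, H4 = (-4*s - 3)/(s^2 + 4*s + 3)
Step 2 - close the feedback loop around H1, (H2*H3*H4) = (-4*s^2 - 16*s - 12)/(2*s^2 + 21*s + 9)
Step 2 gives the fully reduced T(s), with no common factor left to cancel. The denominator's leading coefficient is 2, so divide each of its coefficients by 2 to get the monic form.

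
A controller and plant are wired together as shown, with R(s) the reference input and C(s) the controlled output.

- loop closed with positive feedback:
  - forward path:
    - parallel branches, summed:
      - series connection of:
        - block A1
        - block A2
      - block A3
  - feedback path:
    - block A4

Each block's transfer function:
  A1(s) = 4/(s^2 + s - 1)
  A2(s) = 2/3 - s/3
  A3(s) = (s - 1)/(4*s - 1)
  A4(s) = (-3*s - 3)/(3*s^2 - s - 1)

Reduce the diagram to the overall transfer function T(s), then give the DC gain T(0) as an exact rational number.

(1) multiply A1, A2 (series): (8 - 4*s)/(3*s^2 + 3*s - 3)
(2) sum the parallel branches (A1*A2), A3: (3*s^3 - 16*s^2 + 30*s - 5)/(12*s^3 + 9*s^2 - 15*s + 3)
(3) apply the feedback formula to ((A1*A2)+A3), A4: (9*s^5 - 51*s^4 + 103*s^3 - 29*s^2 - 25*s + 5)/(36*s^5 + 24*s^4 - 105*s^3 + 57*s^2 + 87*s - 18)
Evaluating the step-3 result (the overall T(s)) at s = 0 gives T(0) = 5/(-18) = -5/18.

Hence the answer: -5/18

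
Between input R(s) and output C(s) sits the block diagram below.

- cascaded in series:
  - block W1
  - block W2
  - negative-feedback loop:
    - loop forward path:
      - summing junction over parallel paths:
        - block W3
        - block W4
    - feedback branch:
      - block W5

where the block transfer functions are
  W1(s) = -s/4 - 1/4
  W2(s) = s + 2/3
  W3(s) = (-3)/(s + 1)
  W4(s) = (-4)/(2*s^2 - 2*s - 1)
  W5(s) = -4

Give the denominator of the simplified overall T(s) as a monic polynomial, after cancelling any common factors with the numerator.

[1] reduce the parallel group W3, W4 gives (-6*s^2 + 2*s - 1)/(2*s^3 - 3*s - 1)
[2] collapse the loop ((W3+W4) forward, W5 return) gives (-6*s^2 + 2*s - 1)/(2*s^3 + 24*s^2 - 11*s + 3)
[3] multiply W1, W2, [(W3+W4)/(1+(W3+W4)*W5)] (series) gives (18*s^4 + 24*s^3 + 5*s^2 + s + 2)/(24*s^3 + 288*s^2 - 132*s + 36)
Step 3 gives the fully reduced T(s), with no common factor left to cancel. The denominator's leading coefficient is 24, so divide each of its coefficients by 24 to get the monic form.

Answer: s^3 + 12*s^2 - 11*s/2 + 3/2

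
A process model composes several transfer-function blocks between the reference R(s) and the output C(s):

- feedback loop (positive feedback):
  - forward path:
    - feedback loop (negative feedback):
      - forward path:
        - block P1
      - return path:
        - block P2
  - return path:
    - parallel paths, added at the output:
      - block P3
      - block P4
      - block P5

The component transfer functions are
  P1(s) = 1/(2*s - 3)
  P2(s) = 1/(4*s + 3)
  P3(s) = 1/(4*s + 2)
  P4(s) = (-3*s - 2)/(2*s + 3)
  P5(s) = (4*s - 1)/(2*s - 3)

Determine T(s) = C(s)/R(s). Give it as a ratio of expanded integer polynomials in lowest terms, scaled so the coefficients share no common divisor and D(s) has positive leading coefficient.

[1] collapse the loop (P1 forward, P2 return) -> (4*s + 3)/(8*s^2 - 6*s - 8)
[2] sum the parallel branches P3, P4, P5 -> (8*s^3 + 68*s^2 + 42*s - 3)/(16*s^3 + 8*s^2 - 36*s - 18)
[3] reduce the feedback loop with forward [P1/(1+P1*P2)] and return (P3+P4+P5), which is the overall transfer function T(s) = C(s)/R(s) in lowest terms

Therefore the answer is (64*s^4 + 80*s^3 - 120*s^2 - 180*s - 54)/(128*s^5 - 64*s^4 - 760*s^3 - 364*s^2 + 282*s + 153).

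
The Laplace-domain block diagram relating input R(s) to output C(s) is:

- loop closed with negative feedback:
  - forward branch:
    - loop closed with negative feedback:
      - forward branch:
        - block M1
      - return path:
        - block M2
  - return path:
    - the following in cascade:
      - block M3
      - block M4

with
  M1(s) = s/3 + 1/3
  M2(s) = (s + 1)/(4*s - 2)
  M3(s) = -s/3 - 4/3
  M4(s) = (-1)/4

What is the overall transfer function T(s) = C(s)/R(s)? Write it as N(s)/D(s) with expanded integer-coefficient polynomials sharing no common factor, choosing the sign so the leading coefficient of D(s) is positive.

Reducing step by step:

Step 1. apply the feedback formula to M1, M2, giving (4*s^2 + 2*s - 2)/(s^2 + 14*s - 5)
Step 2. reduce the series chain M3, M4, giving s/12 + 1/3
Step 3. reduce the feedback loop with forward [M1/(1+M1*M2)] and return (M3*M4) - this is the overall T(s), already in the required normalized form

Answer: (24*s^2 + 12*s - 12)/(2*s^3 + 15*s^2 + 87*s - 34)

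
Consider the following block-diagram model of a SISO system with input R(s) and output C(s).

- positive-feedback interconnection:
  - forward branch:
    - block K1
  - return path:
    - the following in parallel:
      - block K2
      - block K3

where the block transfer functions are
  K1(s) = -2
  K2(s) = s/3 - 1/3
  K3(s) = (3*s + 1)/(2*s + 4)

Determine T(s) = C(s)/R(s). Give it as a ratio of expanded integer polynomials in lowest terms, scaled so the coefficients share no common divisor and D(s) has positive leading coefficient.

Answer: (-6*s - 12)/(2*s^2 + 14*s + 5)

Working:
[1] reduce the parallel group K2, K3 = (2*s^2 + 11*s - 1)/(6*s + 12)
[2] feedback reduction of K1, (K2+K3); the result is T(s) itself (integer coefficients, no common factor, positive leading denominator coefficient)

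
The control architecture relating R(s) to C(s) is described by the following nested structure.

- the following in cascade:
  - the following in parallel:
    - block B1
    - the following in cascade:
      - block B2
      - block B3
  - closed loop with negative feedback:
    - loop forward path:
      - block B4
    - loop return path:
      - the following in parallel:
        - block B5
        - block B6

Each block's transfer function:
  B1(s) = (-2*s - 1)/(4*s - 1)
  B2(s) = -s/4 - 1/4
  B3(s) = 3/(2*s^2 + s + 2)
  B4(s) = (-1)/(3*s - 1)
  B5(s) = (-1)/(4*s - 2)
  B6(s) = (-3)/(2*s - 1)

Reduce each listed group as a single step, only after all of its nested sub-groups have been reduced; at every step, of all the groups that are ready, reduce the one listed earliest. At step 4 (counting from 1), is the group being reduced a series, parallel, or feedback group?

1. series reduction of B2, B3
2. combine B1, (B2*B3) in parallel
3. combine B5, B6 in parallel
4. reduce the feedback loop with forward B4 and return (B5+B6)
5. cascade (B1+(B2*B3)), [B4/(1+B4*(B5+B6))]
At step 4 the group reduced is feedback.

Answer: feedback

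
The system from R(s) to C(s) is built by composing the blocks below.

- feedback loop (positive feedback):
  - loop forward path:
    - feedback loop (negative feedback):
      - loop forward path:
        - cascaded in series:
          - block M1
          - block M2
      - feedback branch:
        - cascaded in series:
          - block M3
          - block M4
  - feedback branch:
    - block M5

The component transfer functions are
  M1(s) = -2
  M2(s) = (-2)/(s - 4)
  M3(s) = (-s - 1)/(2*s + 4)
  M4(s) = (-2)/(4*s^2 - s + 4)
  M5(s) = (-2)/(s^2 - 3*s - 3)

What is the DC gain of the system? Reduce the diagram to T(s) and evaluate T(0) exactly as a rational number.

(1) multiply M1, M2 (series) = 4/(s - 4)
(2) combine M3, M4 in series = (s + 1)/(4*s^3 + 7*s^2 + 2*s + 8)
(3) apply the feedback formula to (M1*M2), (M3*M4) = (16*s^3 + 28*s^2 + 8*s + 32)/(4*s^4 - 9*s^3 - 26*s^2 + 4*s - 28)
(4) close the feedback loop around [(M1*M2)/(1+(M1*M2)*(M3*M4))], M5 = (16*s^5 - 20*s^4 - 124*s^3 - 76*s^2 - 120*s - 96)/(4*s^6 - 21*s^5 - 11*s^4 + 141*s^3 + 94*s^2 + 88*s + 148)
Step 4 gives the overall T(s). Then T(0) = -96/148 = -24/37.

Therefore the answer is -24/37.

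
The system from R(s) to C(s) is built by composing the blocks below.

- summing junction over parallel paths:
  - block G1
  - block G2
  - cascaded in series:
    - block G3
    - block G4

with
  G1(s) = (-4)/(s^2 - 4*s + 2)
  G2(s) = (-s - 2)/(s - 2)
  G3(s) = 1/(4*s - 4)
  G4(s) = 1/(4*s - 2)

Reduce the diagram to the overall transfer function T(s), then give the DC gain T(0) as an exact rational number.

Step 1 - series reduction of G3, G4 -> 1/(16*s^2 - 24*s + 8)
Step 2 - combine G1, G2, (G3*G4) in parallel -> (-16*s^5 + 56*s^4 - 23*s^3 + 26*s^2 - 70*s + 28)/(16*s^5 - 120*s^4 + 312*s^3 - 352*s^2 + 176*s - 32)
That last expression is T(s); at s = 0 only the constant terms survive, so T(0) = 28/(-32) = -7/8.

Hence the answer: -7/8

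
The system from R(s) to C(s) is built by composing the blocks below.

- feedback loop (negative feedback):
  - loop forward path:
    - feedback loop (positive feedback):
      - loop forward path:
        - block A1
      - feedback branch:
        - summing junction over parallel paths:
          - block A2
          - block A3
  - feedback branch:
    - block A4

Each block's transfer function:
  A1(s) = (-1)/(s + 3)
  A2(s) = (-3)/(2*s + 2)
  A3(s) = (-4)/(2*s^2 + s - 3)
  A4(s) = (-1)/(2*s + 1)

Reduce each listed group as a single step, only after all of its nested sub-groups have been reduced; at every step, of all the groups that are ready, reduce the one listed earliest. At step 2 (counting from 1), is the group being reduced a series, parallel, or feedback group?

The answer is feedback.

Reasoning:
Step 1 - parallel reduction of A2, A3
Step 2 - collapse the loop (A1 forward, (A2+A3) return)
Step 3 - apply the feedback formula to [A1/(1-A1*(A2+A3))], A4
Step 2: feedback.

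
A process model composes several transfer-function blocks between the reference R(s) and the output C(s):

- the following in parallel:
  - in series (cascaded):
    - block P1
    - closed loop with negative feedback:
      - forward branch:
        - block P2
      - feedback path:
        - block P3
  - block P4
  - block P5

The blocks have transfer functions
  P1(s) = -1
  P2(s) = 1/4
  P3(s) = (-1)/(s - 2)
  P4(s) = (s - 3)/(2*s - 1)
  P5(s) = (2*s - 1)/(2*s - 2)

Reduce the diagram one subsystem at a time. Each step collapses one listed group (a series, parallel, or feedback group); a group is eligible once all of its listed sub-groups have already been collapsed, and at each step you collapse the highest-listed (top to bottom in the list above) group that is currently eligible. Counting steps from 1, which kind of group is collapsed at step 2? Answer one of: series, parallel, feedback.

Reducing step by step:

[1] feedback reduction of P2, P3
[2] series reduction of P1, [P2/(1+P2*P3)]
[3] add (P1*[P2/(1+P2*P3)]), P4, P5 (parallel)
Step 2 collapses a series group.

Answer: series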